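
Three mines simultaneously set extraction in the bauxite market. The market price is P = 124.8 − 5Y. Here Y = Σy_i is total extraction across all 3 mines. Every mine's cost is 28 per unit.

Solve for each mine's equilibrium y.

A representative mine's profit is π_i = y_i(124.8 − 5Y) − 28y_i, with Y = y_i + Σ_{j≠i} y_j.
First-order condition: 96.8 − 10y_i − 5Σ_{j≠i} y_j = 0.
In a symmetric equilibrium every mine chooses the same y, so Σ_{j≠i} y_j = 2y. The condition becomes 96.8 − 20y = 0, giving y = 96.8/20 = 4.84.

4.84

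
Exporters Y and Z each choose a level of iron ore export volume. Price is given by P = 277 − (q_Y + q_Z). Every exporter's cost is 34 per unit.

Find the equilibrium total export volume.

Exporter Y's profit: π = q_Y(277 − (q_Y + q_Z)) − 34q_Y.
∂π/∂q_Y = 243 − 2q_Y − q_Z = 0, so q_Y = 121.5 − 0.5q_Z.
Setting q_Y = q_Z in the reaction function: q_Y = 121.5 − 0.5q_Y, so q_Y = 121.5 / 1.5 = 81.
Total export volume: 81 + 81 = 162.

162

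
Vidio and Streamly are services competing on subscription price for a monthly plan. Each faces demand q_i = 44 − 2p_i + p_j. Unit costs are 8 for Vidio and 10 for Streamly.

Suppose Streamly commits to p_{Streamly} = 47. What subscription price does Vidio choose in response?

26.75

Vidio's profit: π = (p_{Vidio} − 8)(44 − 2p_{Vidio} + p_{Streamly}).
∂π/∂p_{Vidio} = 60 − 4p_{Vidio} + p_{Streamly} = 0 ⇒ p_{Vidio} = 15 + 0.25p_{Streamly}.
At p_{Streamly} = 47: p_{Vidio} = 15 + 0.25·47 = 26.75.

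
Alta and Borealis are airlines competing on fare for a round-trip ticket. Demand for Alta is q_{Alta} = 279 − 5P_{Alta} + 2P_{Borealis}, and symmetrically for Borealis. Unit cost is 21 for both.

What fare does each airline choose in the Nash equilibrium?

48

Alta's profit: π = (P_{Alta} − 21)(279 − 5P_{Alta} + 2P_{Borealis}).
∂π/∂P_{Alta} = 384 − 10P_{Alta} + 2P_{Borealis} = 0 ⇒ P_{Alta} = 38.4 + 0.2P_{Borealis}.
Setting P_{Alta} = P_{Borealis} in the reaction function: P_{Alta} = 38.4 + 0.2P_{Alta}, so P_{Alta} = 38.4 / 0.8 = 48.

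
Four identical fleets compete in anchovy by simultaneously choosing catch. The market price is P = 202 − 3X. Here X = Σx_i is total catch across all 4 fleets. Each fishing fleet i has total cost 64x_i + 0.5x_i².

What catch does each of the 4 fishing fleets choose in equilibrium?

A representative fishing fleet's profit is π_i = x_i(202 − 3X) − 64x_i − 0.5x_i², with X = x_i + Σ_{j≠i} x_j.
First-order condition: 138 − 7x_i − 3Σ_{j≠i} x_j = 0.
With identical fishing fleets, set every x_j = x: then 138 − 7x − 9x = 0, i.e. x = 138/16 = 8.625.

8.625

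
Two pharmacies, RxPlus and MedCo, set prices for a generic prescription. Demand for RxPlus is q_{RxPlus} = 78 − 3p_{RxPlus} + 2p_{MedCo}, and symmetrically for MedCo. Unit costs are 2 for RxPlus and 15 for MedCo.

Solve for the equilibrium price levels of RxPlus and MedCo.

23.4375, 28.3125

RxPlus's profit: π = (p_{RxPlus} − 2)(78 − 3p_{RxPlus} + 2p_{MedCo}).
∂π/∂p_{RxPlus} = 84 − 6p_{RxPlus} + 2p_{MedCo} = 0 ⇒ p_{RxPlus} = 14 + (1/3)p_{MedCo}.
Similarly p_{MedCo} = 20.5 + (1/3)p_{RxPlus}.
Plugging p_{MedCo} into RxPlus's best response: p_{RxPlus} = 14 + (1/3)(20.5 + (1/3)p_{RxPlus}) ⇒ (8/9)p_{RxPlus} = 125/6, so p_{RxPlus} = 23.4375.
Then p_{MedCo} = 20.5 + (1/3)·23.4375 = 28.3125.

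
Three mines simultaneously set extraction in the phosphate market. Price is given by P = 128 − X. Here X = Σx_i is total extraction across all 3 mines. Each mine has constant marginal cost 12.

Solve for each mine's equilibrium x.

A representative mine's profit is π_i = x_i(128 − X) − 12x_i, with X = x_i + Σ_{j≠i} x_j.
First-order condition: 116 − 2x_i − Σ_{j≠i} x_j = 0.
With identical mines, set every x_j = x: then 116 − 2x − 2x = 0, i.e. x = 116/4 = 29.

29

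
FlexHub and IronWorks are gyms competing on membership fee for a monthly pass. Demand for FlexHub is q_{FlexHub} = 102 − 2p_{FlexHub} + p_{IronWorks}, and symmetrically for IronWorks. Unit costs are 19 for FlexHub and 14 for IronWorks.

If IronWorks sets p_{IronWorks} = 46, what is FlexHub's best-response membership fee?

FlexHub's profit: π = (p_{FlexHub} − 19)(102 − 2p_{FlexHub} + p_{IronWorks}).
∂π/∂p_{FlexHub} = 140 − 4p_{FlexHub} + p_{IronWorks} = 0 ⇒ p_{FlexHub} = 35 + 0.25p_{IronWorks}.
At p_{IronWorks} = 46: p_{FlexHub} = 35 + 0.25·46 = 46.5.

46.5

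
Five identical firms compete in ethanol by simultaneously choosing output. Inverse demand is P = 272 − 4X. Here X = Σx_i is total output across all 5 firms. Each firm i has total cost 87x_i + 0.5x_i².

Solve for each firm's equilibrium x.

A representative firm's profit is π_i = x_i(272 − 4X) − 87x_i − 0.5x_i², with X = x_i + Σ_{j≠i} x_j.
First-order condition: 185 − 9x_i − 4Σ_{j≠i} x_j = 0.
In a symmetric equilibrium every firm chooses the same x, so Σ_{j≠i} x_j = 4x. The condition becomes 185 − 25x = 0, giving x = 185/25 = 7.4.

7.4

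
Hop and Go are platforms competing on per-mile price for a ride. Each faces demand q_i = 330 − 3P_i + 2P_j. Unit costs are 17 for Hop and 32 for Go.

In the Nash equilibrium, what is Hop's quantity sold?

Hop's profit: π = (P_{Hop} − 17)(330 − 3P_{Hop} + 2P_{Go}).
∂π/∂P_{Hop} = 381 − 6P_{Hop} + 2P_{Go} = 0 ⇒ P_{Hop} = 63.5 + (1/3)P_{Go}.
Similarly P_{Go} = 71 + (1/3)P_{Hop}.
Substituting the second reaction function into the first: P_{Hop} = 63.5 + (1/3)(71 + (1/3)P_{Hop}), which gives (8/9)P_{Hop} = 523/6 ⇒ P_{Hop} = 98.0625.
Then P_{Go} = 71 + (1/3)·98.0625 = 103.6875.
q_{Hop} = 330 − 3·98.0625 + 2·103.6875 = 243.1875.

243.1875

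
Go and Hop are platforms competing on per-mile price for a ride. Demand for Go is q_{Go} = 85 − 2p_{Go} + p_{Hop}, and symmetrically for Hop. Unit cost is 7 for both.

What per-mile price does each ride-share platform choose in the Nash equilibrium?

33

Go's profit: π = (p_{Go} − 7)(85 − 2p_{Go} + p_{Hop}).
∂π/∂p_{Go} = 99 − 4p_{Go} + p_{Hop} = 0 ⇒ p_{Go} = 24.75 + 0.25p_{Hop}.
Setting p_{Go} = p_{Hop} in the reaction function: p_{Go} = 24.75 + 0.25p_{Go}, so p_{Go} = 24.75 / 0.75 = 33.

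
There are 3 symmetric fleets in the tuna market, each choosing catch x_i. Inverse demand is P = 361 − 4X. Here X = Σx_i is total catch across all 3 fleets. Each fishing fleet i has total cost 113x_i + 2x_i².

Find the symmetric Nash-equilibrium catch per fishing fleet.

A representative fishing fleet's profit is π_i = x_i(361 − 4X) − 113x_i − 2x_i², with X = x_i + Σ_{j≠i} x_j.
First-order condition: 248 − 12x_i − 4Σ_{j≠i} x_j = 0.
With identical fishing fleets, set every x_j = x: then 248 − 12x − 8x = 0, i.e. x = 248/20 = 12.4.

12.4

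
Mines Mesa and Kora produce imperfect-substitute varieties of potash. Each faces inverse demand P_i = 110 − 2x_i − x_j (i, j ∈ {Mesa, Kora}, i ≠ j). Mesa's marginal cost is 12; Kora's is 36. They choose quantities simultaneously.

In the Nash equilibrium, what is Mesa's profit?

898.88

Mine Mesa's profit: π = x_{Mesa}(110 − 2x_{Mesa} − x_{Kora}) − 12x_{Mesa}.
∂π/∂x_{Mesa} = 98 − 4x_{Mesa} − x_{Kora} = 0 ⇒ x_{Mesa} = 24.5 − 0.25x_{Kora}.
Similarly x_{Kora} = 18.5 − 0.25x_{Mesa}.
Substituting the second reaction function into the first: x_{Mesa} = 24.5 − 0.25(18.5 − 0.25x_{Mesa}), which gives 0.9375x_{Mesa} = 19.875 ⇒ x_{Mesa} = 21.2.
Then x_{Kora} = 18.5 − 0.25·21.2 = 13.2.
P_{Mesa} = 110 − 2·21.2 − 13.2 = 54.4.
Profit = (54.4 − 12)·21.2 = 898.88.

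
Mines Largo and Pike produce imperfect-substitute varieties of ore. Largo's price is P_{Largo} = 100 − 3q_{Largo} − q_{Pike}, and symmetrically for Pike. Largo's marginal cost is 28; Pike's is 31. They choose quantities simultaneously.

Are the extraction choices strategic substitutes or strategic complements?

Mine Largo's profit: π = q_{Largo}(100 − 3q_{Largo} − q_{Pike}) − 28q_{Largo}.
∂π/∂q_{Largo} = 72 − 6q_{Largo} − q_{Pike} = 0 ⇒ q_{Largo} = 12 − (1/6)q_{Pike}.
The best-response slope dq_{Largo}/dq_{Pike} = −1/6 < 0: the reaction function is downward-sloping, so the choices are strategic substitutes.

strategic substitutes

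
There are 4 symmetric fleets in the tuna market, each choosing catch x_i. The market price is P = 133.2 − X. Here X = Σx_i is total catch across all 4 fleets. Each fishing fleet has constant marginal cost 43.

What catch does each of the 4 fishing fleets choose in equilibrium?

18.04

A representative fishing fleet's profit is π_i = x_i(133.2 − X) − 43x_i, with X = x_i + Σ_{j≠i} x_j.
First-order condition: 90.2 − 2x_i − Σ_{j≠i} x_j = 0.
In a symmetric equilibrium every fishing fleet chooses the same x, so Σ_{j≠i} x_j = 3x. The condition becomes 90.2 − 5x = 0, giving x = 90.2/5 = 18.04.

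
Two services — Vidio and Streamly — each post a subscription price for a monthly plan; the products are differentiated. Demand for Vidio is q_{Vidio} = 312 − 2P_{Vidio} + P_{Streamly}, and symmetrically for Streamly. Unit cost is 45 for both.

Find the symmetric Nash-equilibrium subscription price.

Vidio's profit: π = (P_{Vidio} − 45)(312 − 2P_{Vidio} + P_{Streamly}).
∂π/∂P_{Vidio} = 402 − 4P_{Vidio} + P_{Streamly} = 0 ⇒ P_{Vidio} = 100.5 + 0.25P_{Streamly}.
Setting P_{Vidio} = P_{Streamly} in the reaction function: P_{Vidio} = 100.5 + 0.25P_{Vidio}, so P_{Vidio} = 100.5 / 0.75 = 134.

134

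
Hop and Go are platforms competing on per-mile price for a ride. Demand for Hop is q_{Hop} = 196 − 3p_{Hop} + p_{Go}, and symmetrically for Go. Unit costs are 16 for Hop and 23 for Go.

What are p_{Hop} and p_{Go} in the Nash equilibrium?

49.4, 52.4

Hop's profit: π = (p_{Hop} − 16)(196 − 3p_{Hop} + p_{Go}).
∂π/∂p_{Hop} = 244 − 6p_{Hop} + p_{Go} = 0 ⇒ p_{Hop} = 122/3 + (1/6)p_{Go}.
Similarly p_{Go} = 265/6 + (1/6)p_{Hop}.
Solving the two reaction functions simultaneously: (1 − (1/6)(1/6))p_{Hop} = 122/3 + (1/6)·(265/6), so (35/36)p_{Hop} = 1729/36 and p_{Hop} = 49.4.
Then p_{Go} = 265/6 + (1/6)·49.4 = 52.4.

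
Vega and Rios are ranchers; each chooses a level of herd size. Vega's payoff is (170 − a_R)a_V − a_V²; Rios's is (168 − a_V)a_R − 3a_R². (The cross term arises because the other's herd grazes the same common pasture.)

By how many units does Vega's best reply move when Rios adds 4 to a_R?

Expanding Vega's payoff: 170a_V − a_Ra_V − a_V².
∂π/∂a_V = 170 − a_R − 2a_V = 0, so a_V = 85 − 0.5a_R.
The reaction-function slope is −0.5, so a 4-unit rise in a_R moves a_V by −0.5 × 4 = −2. Vega's best response falls — the actions are strategic substitutes.

-2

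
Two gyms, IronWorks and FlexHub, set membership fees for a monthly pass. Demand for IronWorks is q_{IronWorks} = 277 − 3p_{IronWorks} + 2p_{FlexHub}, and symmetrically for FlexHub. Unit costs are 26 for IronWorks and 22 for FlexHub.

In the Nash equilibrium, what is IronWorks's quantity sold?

186

IronWorks's profit: π = (p_{IronWorks} − 26)(277 − 3p_{IronWorks} + 2p_{FlexHub}).
∂π/∂p_{IronWorks} = 355 − 6p_{IronWorks} + 2p_{FlexHub} = 0 ⇒ p_{IronWorks} = 355/6 + (1/3)p_{FlexHub}.
Similarly p_{FlexHub} = 343/6 + (1/3)p_{IronWorks}.
Solving the two reaction functions simultaneously: (1 − (1/3)(1/3))p_{IronWorks} = 355/6 + (1/3)·(343/6), so (8/9)p_{IronWorks} = 704/9 and p_{IronWorks} = 88.
Then p_{FlexHub} = 343/6 + (1/3)·88 = 86.5.
q_{IronWorks} = 277 − 3·88 + 2·86.5 = 186.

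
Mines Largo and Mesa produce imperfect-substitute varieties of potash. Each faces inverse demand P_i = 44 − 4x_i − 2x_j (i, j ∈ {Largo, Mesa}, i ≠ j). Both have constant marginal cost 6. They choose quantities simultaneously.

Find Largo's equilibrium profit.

Mine Largo's profit: π = x_{Largo}(44 − 4x_{Largo} − 2x_{Mesa}) − 6x_{Largo}.
∂π/∂x_{Largo} = 38 − 8x_{Largo} − 2x_{Mesa} = 0 ⇒ x_{Largo} = 4.75 − 0.25x_{Mesa}.
Setting x_{Largo} = x_{Mesa} in the reaction function: x_{Largo} = 4.75 − 0.25x_{Largo}, so x_{Largo} = 4.75 / 1.25 = 3.8.
P_{Largo} = 44 − 4·3.8 − 2·3.8 = 21.2.
Profit = (21.2 − 6)·3.8 = 57.76.

57.76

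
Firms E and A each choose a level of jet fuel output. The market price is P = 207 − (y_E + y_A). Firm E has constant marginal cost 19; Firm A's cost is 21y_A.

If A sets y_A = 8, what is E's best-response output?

Firm E's profit: π = y_E(207 − (y_E + y_A)) − 19y_E.
∂π/∂y_E = 188 − 2y_E − y_A = 0, so y_E = 94 − 0.5y_A.
At y_A = 8: y_E = 94 − 0.5·8 = 90.

90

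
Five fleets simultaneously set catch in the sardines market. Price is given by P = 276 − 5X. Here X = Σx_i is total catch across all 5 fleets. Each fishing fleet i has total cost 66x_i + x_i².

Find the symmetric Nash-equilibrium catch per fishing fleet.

6.5625

A representative fishing fleet's profit is π_i = x_i(276 − 5X) − 66x_i − x_i², with X = x_i + Σ_{j≠i} x_j.
First-order condition: 210 − 12x_i − 5Σ_{j≠i} x_j = 0.
With identical fishing fleets, set every x_j = x: then 210 − 12x − 20x = 0, i.e. x = 210/32 = 6.5625.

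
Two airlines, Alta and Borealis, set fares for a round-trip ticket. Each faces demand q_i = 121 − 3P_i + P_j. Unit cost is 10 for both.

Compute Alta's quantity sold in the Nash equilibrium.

Alta's profit: π = (P_{Alta} − 10)(121 − 3P_{Alta} + P_{Borealis}).
∂π/∂P_{Alta} = 151 − 6P_{Alta} + P_{Borealis} = 0 ⇒ P_{Alta} = 151/6 + (1/6)P_{Borealis}.
Setting P_{Alta} = P_{Borealis} in the reaction function: P_{Alta} = 151/6 + (1/6)P_{Alta}, so P_{Alta} = (151/6) / (5/6) = 30.2.
q_{Alta} = 121 − 3·30.2 + 30.2 = 60.6.

60.6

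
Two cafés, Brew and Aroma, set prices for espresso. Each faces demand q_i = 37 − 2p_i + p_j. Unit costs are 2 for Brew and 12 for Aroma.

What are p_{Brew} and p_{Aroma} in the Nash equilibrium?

15, 19

Brew's profit: π = (p_{Brew} − 2)(37 − 2p_{Brew} + p_{Aroma}).
∂π/∂p_{Brew} = 41 − 4p_{Brew} + p_{Aroma} = 0 ⇒ p_{Brew} = 10.25 + 0.25p_{Aroma}.
Similarly p_{Aroma} = 15.25 + 0.25p_{Brew}.
Substituting the second reaction function into the first: p_{Brew} = 10.25 + 0.25(15.25 + 0.25p_{Brew}), which gives 0.9375p_{Brew} = 14.0625 ⇒ p_{Brew} = 15.
Then p_{Aroma} = 15.25 + 0.25·15 = 19.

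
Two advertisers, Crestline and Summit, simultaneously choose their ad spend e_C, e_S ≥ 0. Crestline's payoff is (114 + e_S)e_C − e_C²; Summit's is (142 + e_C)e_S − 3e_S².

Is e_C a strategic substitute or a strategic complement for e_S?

Expanding Crestline's payoff: 114e_C + e_Se_C − e_C².
∂π/∂e_C = 114 + e_S − 2e_C = 0, so e_C = 57 + 0.5e_S.
The best-response slope de_C/de_S = 0.5 > 0: the reaction function is upward-sloping, so the choices are strategic complements.

strategic complements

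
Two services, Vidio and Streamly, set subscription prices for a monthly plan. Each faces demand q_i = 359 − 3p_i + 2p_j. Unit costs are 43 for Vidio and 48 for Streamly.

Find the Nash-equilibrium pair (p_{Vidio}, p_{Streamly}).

122.9375, 124.8125

Vidio's profit: π = (p_{Vidio} − 43)(359 − 3p_{Vidio} + 2p_{Streamly}).
∂π/∂p_{Vidio} = 488 − 6p_{Vidio} + 2p_{Streamly} = 0 ⇒ p_{Vidio} = 244/3 + (1/3)p_{Streamly}.
Similarly p_{Streamly} = 503/6 + (1/3)p_{Vidio}.
Substituting the second reaction function into the first: p_{Vidio} = 244/3 + (1/3)(503/6 + (1/3)p_{Vidio}), which gives (8/9)p_{Vidio} = 1967/18 ⇒ p_{Vidio} = 122.9375.
Then p_{Streamly} = 503/6 + (1/3)·122.9375 = 124.8125.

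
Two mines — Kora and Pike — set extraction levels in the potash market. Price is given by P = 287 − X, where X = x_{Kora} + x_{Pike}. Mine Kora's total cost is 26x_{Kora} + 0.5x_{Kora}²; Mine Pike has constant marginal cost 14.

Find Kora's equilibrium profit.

3720.06

Mine Kora's profit: π = x_{Kora}(287 − (x_{Kora} + x_{Pike})) − 26x_{Kora} − 0.5x_{Kora}².
∂π/∂x_{Kora} = 261 − 3x_{Kora} − x_{Pike} = 0, so x_{Kora} = 87 − (1/3)x_{Pike}.
For Pike: ∂π/∂x_{Pike} = 273 − 2x_{Pike} − x_{Kora} = 0 ⇒ x_{Pike} = 136.5 − 0.5x_{Kora}.
Plugging x_{Pike} into Kora's best response: x_{Kora} = 87 − (1/3)(136.5 − 0.5x_{Kora}) ⇒ (5/6)x_{Kora} = 41.5, so x_{Kora} = 49.8.
Then x_{Pike} = 136.5 − 0.5·49.8 = 111.6.
Price P = 287 − 161.4 = 125.6.
Kora's profit: (125.6 − 26)·49.8 − 0.5(49.8)² = 3720.06.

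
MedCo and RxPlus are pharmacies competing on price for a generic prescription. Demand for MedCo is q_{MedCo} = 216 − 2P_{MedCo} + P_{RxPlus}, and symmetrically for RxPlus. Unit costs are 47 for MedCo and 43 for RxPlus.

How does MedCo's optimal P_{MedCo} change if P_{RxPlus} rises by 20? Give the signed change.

MedCo's profit: π = (P_{MedCo} − 47)(216 − 2P_{MedCo} + P_{RxPlus}).
∂π/∂P_{MedCo} = 310 − 4P_{MedCo} + P_{RxPlus} = 0 ⇒ P_{MedCo} = 77.5 + 0.25P_{RxPlus}.
The reaction-function slope is 0.25, so a 20-unit rise in P_{RxPlus} moves P_{MedCo} by 0.25 × 20 = 5. MedCo's best response rises — the actions are strategic complements.

5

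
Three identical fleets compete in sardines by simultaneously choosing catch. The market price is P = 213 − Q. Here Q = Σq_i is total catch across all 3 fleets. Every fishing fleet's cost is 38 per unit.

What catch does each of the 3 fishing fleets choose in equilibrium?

A representative fishing fleet's profit is π_i = q_i(213 − Q) − 38q_i, with Q = q_i + Σ_{j≠i} q_j.
First-order condition: 175 − 2q_i − Σ_{j≠i} q_j = 0.
In a symmetric equilibrium every fishing fleet chooses the same q, so Σ_{j≠i} q_j = 2q. The condition becomes 175 − 4q = 0, giving q = 175/4 = 43.75.

43.75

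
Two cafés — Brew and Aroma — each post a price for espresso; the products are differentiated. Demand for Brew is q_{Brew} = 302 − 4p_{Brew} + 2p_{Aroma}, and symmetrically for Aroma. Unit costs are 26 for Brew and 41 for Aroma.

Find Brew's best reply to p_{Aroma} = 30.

58.25

Brew's profit: π = (p_{Brew} − 26)(302 − 4p_{Brew} + 2p_{Aroma}).
∂π/∂p_{Brew} = 406 − 8p_{Brew} + 2p_{Aroma} = 0 ⇒ p_{Brew} = 50.75 + 0.25p_{Aroma}.
At p_{Aroma} = 30: p_{Brew} = 50.75 + 0.25·30 = 58.25.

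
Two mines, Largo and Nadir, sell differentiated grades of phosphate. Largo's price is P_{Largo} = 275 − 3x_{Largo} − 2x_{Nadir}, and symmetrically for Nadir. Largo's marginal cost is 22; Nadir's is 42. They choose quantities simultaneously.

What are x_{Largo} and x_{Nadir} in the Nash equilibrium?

32.875, 27.875

Mine Largo's profit: π = x_{Largo}(275 − 3x_{Largo} − 2x_{Nadir}) − 22x_{Largo}.
∂π/∂x_{Largo} = 253 − 6x_{Largo} − 2x_{Nadir} = 0 ⇒ x_{Largo} = 253/6 − (1/3)x_{Nadir}.
Similarly x_{Nadir} = 233/6 − (1/3)x_{Largo}.
Substituting the second reaction function into the first: x_{Largo} = 253/6 − (1/3)(233/6 − (1/3)x_{Largo}), which gives (8/9)x_{Largo} = 263/9 ⇒ x_{Largo} = 32.875.
Then x_{Nadir} = 233/6 − (1/3)·32.875 = 27.875.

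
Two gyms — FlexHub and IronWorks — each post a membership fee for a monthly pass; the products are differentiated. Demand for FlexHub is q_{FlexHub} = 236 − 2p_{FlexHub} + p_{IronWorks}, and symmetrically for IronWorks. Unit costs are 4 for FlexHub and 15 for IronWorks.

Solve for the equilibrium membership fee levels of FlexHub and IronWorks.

82.8, 87.2

FlexHub's profit: π = (p_{FlexHub} − 4)(236 − 2p_{FlexHub} + p_{IronWorks}).
∂π/∂p_{FlexHub} = 244 − 4p_{FlexHub} + p_{IronWorks} = 0 ⇒ p_{FlexHub} = 61 + 0.25p_{IronWorks}.
Similarly p_{IronWorks} = 66.5 + 0.25p_{FlexHub}.
Solving the two reaction functions simultaneously: (1 − (0.25)(0.25))p_{FlexHub} = 61 + 0.25·66.5, so 0.9375p_{FlexHub} = 77.625 and p_{FlexHub} = 82.8.
Then p_{IronWorks} = 66.5 + 0.25·82.8 = 87.2.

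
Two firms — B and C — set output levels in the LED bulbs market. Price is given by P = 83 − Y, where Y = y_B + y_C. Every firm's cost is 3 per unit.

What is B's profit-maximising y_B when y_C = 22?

Firm B's profit: π = y_B(83 − (y_B + y_C)) − 3y_B.
∂π/∂y_B = 80 − 2y_B − y_C = 0, so y_B = 40 − 0.5y_C.
At y_C = 22: y_B = 40 − 0.5·22 = 29.

29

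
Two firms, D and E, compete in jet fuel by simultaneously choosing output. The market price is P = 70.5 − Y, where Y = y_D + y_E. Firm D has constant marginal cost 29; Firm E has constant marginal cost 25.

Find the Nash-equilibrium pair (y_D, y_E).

Firm D's profit: π = y_D(70.5 − (y_D + y_E)) − 29y_D.
∂π/∂y_D = 41.5 − 2y_D − y_E = 0, so y_D = 20.75 − 0.5y_E.
By the same steps for E: y_E = 22.75 − 0.5y_D.
Substituting the second reaction function into the first: y_D = 20.75 − 0.5(22.75 − 0.5y_D), which gives 0.75y_D = 9.375 ⇒ y_D = 12.5.
Then y_E = 22.75 − 0.5·12.5 = 16.5.

12.5, 16.5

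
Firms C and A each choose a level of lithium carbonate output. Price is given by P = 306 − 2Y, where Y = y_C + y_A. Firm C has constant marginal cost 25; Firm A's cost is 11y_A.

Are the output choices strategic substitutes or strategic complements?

strategic substitutes

Firm C's profit: π = y_C(306 − 2(y_C + y_A)) − 25y_C.
∂π/∂y_C = 281 − 4y_C − 2y_A = 0, so y_C = 70.25 − 0.5y_A.
The best-response slope dy_C/dy_A = −0.5 < 0: the reaction function is downward-sloping, so the choices are strategic substitutes.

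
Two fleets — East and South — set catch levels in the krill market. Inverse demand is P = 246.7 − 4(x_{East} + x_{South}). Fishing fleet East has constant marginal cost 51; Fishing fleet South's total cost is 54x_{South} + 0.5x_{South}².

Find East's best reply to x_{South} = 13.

Fishing fleet East's profit: π = x_{East}(246.7 − 4(x_{East} + x_{South})) − 51x_{East}.
∂π/∂x_{East} = 195.7 − 8x_{East} − 4x_{South} = 0, so x_{East} = 24.4625 − 0.5x_{South}.
At x_{South} = 13: x_{East} = 24.4625 − 0.5·13 = 17.9625.

17.9625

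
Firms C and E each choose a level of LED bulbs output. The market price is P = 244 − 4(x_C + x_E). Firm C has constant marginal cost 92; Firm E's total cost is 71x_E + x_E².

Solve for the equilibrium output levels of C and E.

Firm C's profit: π = x_C(244 − 4(x_C + x_E)) − 92x_C.
∂π/∂x_C = 152 − 8x_C − 4x_E = 0, so x_C = 19 − 0.5x_E.
For E: ∂π/∂x_E = 173 − 10x_E − 4x_C = 0 ⇒ x_E = 17.3 − 0.4x_C.
Plugging x_E into C's best response: x_C = 19 − 0.5(17.3 − 0.4x_C) ⇒ 0.8x_C = 10.35, so x_C = 12.9375.
Then x_E = 17.3 − 0.4·12.9375 = 12.125.

12.9375, 12.125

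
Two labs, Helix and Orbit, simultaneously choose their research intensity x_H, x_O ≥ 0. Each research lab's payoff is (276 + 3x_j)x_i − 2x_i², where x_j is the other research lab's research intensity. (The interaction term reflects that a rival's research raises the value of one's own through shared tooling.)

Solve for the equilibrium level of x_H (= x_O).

276

Helix's payoff is (276 + 3x_O)x_H − 2x_H².
∂π/∂x_H = 276 + 3x_O − 4x_H = 0, so x_H = 69 + 0.75x_O.
Setting x_H = x_O in the reaction function: x_H = 69 + 0.75x_H, so x_H = 69 / 0.25 = 276.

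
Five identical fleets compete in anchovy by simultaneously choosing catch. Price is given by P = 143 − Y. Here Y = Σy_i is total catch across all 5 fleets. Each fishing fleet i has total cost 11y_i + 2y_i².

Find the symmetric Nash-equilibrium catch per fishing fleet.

13.2

A representative fishing fleet's profit is π_i = y_i(143 − Y) − 11y_i − 2y_i², with Y = y_i + Σ_{j≠i} y_j.
First-order condition: 132 − 6y_i − Σ_{j≠i} y_j = 0.
In a symmetric equilibrium every fishing fleet chooses the same y, so Σ_{j≠i} y_j = 4y. The condition becomes 132 − 10y = 0, giving y = 132/10 = 13.2.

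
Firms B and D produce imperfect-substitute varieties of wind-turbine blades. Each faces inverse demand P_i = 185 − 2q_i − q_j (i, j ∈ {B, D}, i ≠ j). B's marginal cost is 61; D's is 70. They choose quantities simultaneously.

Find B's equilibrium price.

111.8

Firm B's profit: π = q_B(185 − 2q_B − q_D) − 61q_B.
∂π/∂q_B = 124 − 4q_B − q_D = 0 ⇒ q_B = 31 − 0.25q_D.
Similarly q_D = 28.75 − 0.25q_B.
Solving the two reaction functions simultaneously: (1 − (−0.25)(−0.25))q_B = 31 − 0.25·28.75, so 0.9375q_B = 23.8125 and q_B = 25.4.
Then q_D = 28.75 − 0.25·25.4 = 22.4.
P_B = 185 − 2·25.4 − 22.4 = 111.8.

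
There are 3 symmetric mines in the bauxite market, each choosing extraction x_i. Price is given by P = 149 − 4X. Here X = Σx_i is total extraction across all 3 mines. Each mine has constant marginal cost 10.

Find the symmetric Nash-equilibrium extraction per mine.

8.6875

A representative mine's profit is π_i = x_i(149 − 4X) − 10x_i, with X = x_i + Σ_{j≠i} x_j.
First-order condition: 139 − 8x_i − 4Σ_{j≠i} x_j = 0.
With identical mines, set every x_j = x: then 139 − 8x − 8x = 0, i.e. x = 139/16 = 8.6875.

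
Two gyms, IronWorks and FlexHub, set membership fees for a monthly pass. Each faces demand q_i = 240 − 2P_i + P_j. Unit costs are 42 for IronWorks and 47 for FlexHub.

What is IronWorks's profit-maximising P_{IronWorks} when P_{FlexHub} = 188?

128

IronWorks's profit: π = (P_{IronWorks} − 42)(240 − 2P_{IronWorks} + P_{FlexHub}).
∂π/∂P_{IronWorks} = 324 − 4P_{IronWorks} + P_{FlexHub} = 0 ⇒ P_{IronWorks} = 81 + 0.25P_{FlexHub}.
At P_{FlexHub} = 188: P_{IronWorks} = 81 + 0.25·188 = 128.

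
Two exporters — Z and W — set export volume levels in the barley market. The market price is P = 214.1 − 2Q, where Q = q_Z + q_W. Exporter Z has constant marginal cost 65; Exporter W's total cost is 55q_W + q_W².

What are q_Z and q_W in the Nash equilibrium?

Exporter Z's profit: π = q_Z(214.1 − 2(q_Z + q_W)) − 65q_Z.
∂π/∂q_Z = 149.1 − 4q_Z − 2q_W = 0, so q_Z = 37.275 − 0.5q_W.
For W: ∂π/∂q_W = 159.1 − 6q_W − 2q_Z = 0 ⇒ q_W = 1591/60 − (1/3)q_Z.
Solving the two reaction functions simultaneously: (1 − (−0.5)(−1/3))q_Z = 37.275 − 0.5·(1591/60), so (5/6)q_Z = 1441/60 and q_Z = 28.82.
Then q_W = 1591/60 − (1/3)·28.82 = 16.91.

28.82, 16.91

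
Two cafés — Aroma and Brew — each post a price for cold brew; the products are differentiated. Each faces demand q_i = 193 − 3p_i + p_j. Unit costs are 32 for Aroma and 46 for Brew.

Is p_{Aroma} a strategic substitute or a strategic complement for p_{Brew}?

Aroma's profit: π = (p_{Aroma} − 32)(193 − 3p_{Aroma} + p_{Brew}).
∂π/∂p_{Aroma} = 289 − 6p_{Aroma} + p_{Brew} = 0 ⇒ p_{Aroma} = 289/6 + (1/6)p_{Brew}.
The best-response slope dp_{Aroma}/dp_{Brew} = 1/6 > 0: the reaction function is upward-sloping, so the choices are strategic complements.

strategic complements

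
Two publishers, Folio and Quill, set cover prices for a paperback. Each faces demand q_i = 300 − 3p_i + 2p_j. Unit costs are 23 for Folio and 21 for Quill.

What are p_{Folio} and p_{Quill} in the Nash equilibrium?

91.875, 91.125

Folio's profit: π = (p_{Folio} − 23)(300 − 3p_{Folio} + 2p_{Quill}).
∂π/∂p_{Folio} = 369 − 6p_{Folio} + 2p_{Quill} = 0 ⇒ p_{Folio} = 61.5 + (1/3)p_{Quill}.
Similarly p_{Quill} = 60.5 + (1/3)p_{Folio}.
Solving the two reaction functions simultaneously: (1 − (1/3)(1/3))p_{Folio} = 61.5 + (1/3)·60.5, so (8/9)p_{Folio} = 245/3 and p_{Folio} = 91.875.
Then p_{Quill} = 60.5 + (1/3)·91.875 = 91.125.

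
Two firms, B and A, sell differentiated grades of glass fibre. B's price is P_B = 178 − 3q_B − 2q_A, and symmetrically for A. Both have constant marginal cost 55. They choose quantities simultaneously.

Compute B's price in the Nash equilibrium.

Firm B's profit: π = q_B(178 − 3q_B − 2q_A) − 55q_B.
∂π/∂q_B = 123 − 6q_B − 2q_A = 0 ⇒ q_B = 20.5 − (1/3)q_A.
By symmetry q_A = q_B; substituting into the reaction function, (4/3)q_B = 20.5 and q_B = 15.375.
P_B = 178 − 3·15.375 − 2·15.375 = 101.125.

101.125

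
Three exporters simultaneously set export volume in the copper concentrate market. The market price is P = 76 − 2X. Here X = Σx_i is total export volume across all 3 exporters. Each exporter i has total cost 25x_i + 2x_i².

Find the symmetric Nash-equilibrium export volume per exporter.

4.25

A representative exporter's profit is π_i = x_i(76 − 2X) − 25x_i − 2x_i², with X = x_i + Σ_{j≠i} x_j.
First-order condition: 51 − 8x_i − 2Σ_{j≠i} x_j = 0.
In a symmetric equilibrium every exporter chooses the same x, so Σ_{j≠i} x_j = 2x. The condition becomes 51 − 12x = 0, giving x = 51/12 = 4.25.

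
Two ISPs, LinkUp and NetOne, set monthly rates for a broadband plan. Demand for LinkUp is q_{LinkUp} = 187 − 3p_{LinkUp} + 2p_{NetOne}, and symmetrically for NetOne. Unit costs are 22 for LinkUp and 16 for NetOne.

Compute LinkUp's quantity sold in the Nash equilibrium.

LinkUp's profit: π = (p_{LinkUp} − 22)(187 − 3p_{LinkUp} + 2p_{NetOne}).
∂π/∂p_{LinkUp} = 253 − 6p_{LinkUp} + 2p_{NetOne} = 0 ⇒ p_{LinkUp} = 253/6 + (1/3)p_{NetOne}.
Similarly p_{NetOne} = 235/6 + (1/3)p_{LinkUp}.
Solving the two reaction functions simultaneously: (1 − (1/3)(1/3))p_{LinkUp} = 253/6 + (1/3)·(235/6), so (8/9)p_{LinkUp} = 497/9 and p_{LinkUp} = 62.125.
Then p_{NetOne} = 235/6 + (1/3)·62.125 = 59.875.
q_{LinkUp} = 187 − 3·62.125 + 2·59.875 = 120.375.

120.375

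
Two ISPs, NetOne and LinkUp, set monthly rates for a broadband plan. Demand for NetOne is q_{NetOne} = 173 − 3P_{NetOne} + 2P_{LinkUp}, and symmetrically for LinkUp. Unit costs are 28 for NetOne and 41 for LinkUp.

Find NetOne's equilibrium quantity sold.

NetOne's profit: π = (P_{NetOne} − 28)(173 − 3P_{NetOne} + 2P_{LinkUp}).
∂π/∂P_{NetOne} = 257 − 6P_{NetOne} + 2P_{LinkUp} = 0 ⇒ P_{NetOne} = 257/6 + (1/3)P_{LinkUp}.
Similarly P_{LinkUp} = 148/3 + (1/3)P_{NetOne}.
Plugging P_{LinkUp} into NetOne's best response: P_{NetOne} = 257/6 + (1/3)(148/3 + (1/3)P_{NetOne}) ⇒ (8/9)P_{NetOne} = 1067/18, so P_{NetOne} = 66.6875.
Then P_{LinkUp} = 148/3 + (1/3)·66.6875 = 71.5625.
q_{NetOne} = 173 − 3·66.6875 + 2·71.5625 = 116.0625.

116.0625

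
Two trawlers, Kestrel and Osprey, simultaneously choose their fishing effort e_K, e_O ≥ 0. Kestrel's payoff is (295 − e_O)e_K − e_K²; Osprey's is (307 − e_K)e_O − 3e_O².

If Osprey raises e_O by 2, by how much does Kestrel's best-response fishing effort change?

-1

Expanding Kestrel's payoff: 295e_K − e_Oe_K − e_K².
∂π/∂e_K = 295 − e_O − 2e_K = 0, so e_K = 147.5 − 0.5e_O.
The reaction-function slope is −0.5, so a 2-unit rise in e_O moves e_K by −0.5 × 2 = −1. Kestrel's best response falls — the actions are strategic substitutes.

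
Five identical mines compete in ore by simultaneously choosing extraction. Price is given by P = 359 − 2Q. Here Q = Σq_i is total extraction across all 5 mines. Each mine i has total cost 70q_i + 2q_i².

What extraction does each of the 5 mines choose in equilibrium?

A representative mine's profit is π_i = q_i(359 − 2Q) − 70q_i − 2q_i², with Q = q_i + Σ_{j≠i} q_j.
First-order condition: 289 − 8q_i − 2Σ_{j≠i} q_j = 0.
Imposing symmetry (q_j = q for all j) turns Σ_{j≠i} q_j into 4q, so 289 = 16q and q = 18.0625.

18.0625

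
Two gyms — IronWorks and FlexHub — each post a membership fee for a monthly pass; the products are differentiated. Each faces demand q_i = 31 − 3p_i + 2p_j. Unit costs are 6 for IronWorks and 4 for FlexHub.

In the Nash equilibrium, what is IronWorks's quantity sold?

17.625

IronWorks's profit: π = (p_{IronWorks} − 6)(31 − 3p_{IronWorks} + 2p_{FlexHub}).
∂π/∂p_{IronWorks} = 49 − 6p_{IronWorks} + 2p_{FlexHub} = 0 ⇒ p_{IronWorks} = 49/6 + (1/3)p_{FlexHub}.
Similarly p_{FlexHub} = 43/6 + (1/3)p_{IronWorks}.
Substituting the second reaction function into the first: p_{IronWorks} = 49/6 + (1/3)(43/6 + (1/3)p_{IronWorks}), which gives (8/9)p_{IronWorks} = 95/9 ⇒ p_{IronWorks} = 11.875.
Then p_{FlexHub} = 43/6 + (1/3)·11.875 = 11.125.
q_{IronWorks} = 31 − 3·11.875 + 2·11.125 = 17.625.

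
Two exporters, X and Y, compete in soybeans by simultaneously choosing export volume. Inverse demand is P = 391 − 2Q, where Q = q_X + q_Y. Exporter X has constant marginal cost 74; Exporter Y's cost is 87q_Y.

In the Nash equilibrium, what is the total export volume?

103.5

Exporter X's profit: π = q_X(391 − 2(q_X + q_Y)) − 74q_X.
∂π/∂q_X = 317 − 4q_X − 2q_Y = 0, so q_X = 79.25 − 0.5q_Y.
By the same steps for Y: q_Y = 76 − 0.5q_X.
Solving the two reaction functions simultaneously: (1 − (−0.5)(−0.5))q_X = 79.25 − 0.5·76, so 0.75q_X = 41.25 and q_X = 55.
Then q_Y = 76 − 0.5·55 = 48.5.
Total export volume: 55 + 48.5 = 103.5.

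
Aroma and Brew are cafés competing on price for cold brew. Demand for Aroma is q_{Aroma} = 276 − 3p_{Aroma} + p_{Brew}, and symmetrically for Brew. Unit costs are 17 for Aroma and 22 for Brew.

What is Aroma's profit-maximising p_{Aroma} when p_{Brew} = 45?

Aroma's profit: π = (p_{Aroma} − 17)(276 − 3p_{Aroma} + p_{Brew}).
∂π/∂p_{Aroma} = 327 − 6p_{Aroma} + p_{Brew} = 0 ⇒ p_{Aroma} = 54.5 + (1/6)p_{Brew}.
At p_{Brew} = 45: p_{Aroma} = 54.5 + (1/6)·45 = 62.

62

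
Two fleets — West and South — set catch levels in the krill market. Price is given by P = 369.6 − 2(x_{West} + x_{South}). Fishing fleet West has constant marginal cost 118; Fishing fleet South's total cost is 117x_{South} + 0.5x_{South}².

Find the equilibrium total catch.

Fishing fleet West's profit: π = x_{West}(369.6 − 2(x_{West} + x_{South})) − 118x_{West}.
∂π/∂x_{West} = 251.6 − 4x_{West} − 2x_{South} = 0, so x_{West} = 62.9 − 0.5x_{South}.
For South: ∂π/∂x_{South} = 252.6 − 5x_{South} − 2x_{West} = 0 ⇒ x_{South} = 50.52 − 0.4x_{West}.
Substituting the second reaction function into the first: x_{West} = 62.9 − 0.5(50.52 − 0.4x_{West}), which gives 0.8x_{West} = 37.64 ⇒ x_{West} = 47.05.
Then x_{South} = 50.52 − 0.4·47.05 = 31.7.
Total catch: 47.05 + 31.7 = 78.75.

78.75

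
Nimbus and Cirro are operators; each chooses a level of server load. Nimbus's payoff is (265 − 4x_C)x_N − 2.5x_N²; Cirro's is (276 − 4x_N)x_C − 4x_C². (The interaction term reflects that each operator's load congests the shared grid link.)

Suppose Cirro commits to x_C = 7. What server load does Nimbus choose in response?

Expanding Nimbus's payoff: 265x_N − 4x_Cx_N − 2.5x_N².
∂π/∂x_N = 265 − 4x_C − 5x_N = 0, so x_N = 53 − 0.8x_C.
At x_C = 7: x_N = 53 − 0.8·7 = 47.4.

47.4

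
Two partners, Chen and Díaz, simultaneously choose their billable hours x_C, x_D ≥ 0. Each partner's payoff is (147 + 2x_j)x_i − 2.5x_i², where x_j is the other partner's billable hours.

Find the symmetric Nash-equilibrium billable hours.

49

Chen's payoff is (147 + 2x_D)x_C − 2.5x_C².
∂π/∂x_C = 147 + 2x_D − 5x_C = 0, so x_C = 29.4 + 0.4x_D.
By symmetry x_D = x_C; substituting into the reaction function, 0.6x_C = 29.4 and x_C = 49.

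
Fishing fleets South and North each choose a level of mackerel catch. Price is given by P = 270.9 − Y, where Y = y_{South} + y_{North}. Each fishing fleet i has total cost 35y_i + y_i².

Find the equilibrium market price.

Fishing fleet South's profit: π = y_{South}(270.9 − (y_{South} + y_{North})) − 35y_{South} − y_{South}².
∂π/∂y_{South} = 235.9 − 4y_{South} − y_{North} = 0, so y_{South} = 58.975 − 0.25y_{North}.
The game is symmetric, so in equilibrium y_{North} = y_{South}: the reaction function gives 1.25y_{South} = 58.975, hence y_{South} = 47.18.
Equilibrium price: P = 270.9 − 94.36 = 176.54.

176.54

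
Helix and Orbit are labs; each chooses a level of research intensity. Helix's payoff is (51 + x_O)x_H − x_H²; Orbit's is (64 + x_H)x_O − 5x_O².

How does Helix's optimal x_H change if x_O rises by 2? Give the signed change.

Expanding Helix's payoff: 51x_H + x_Ox_H − x_H².
∂π/∂x_H = 51 + x_O − 2x_H = 0, so x_H = 25.5 + 0.5x_O.
The reaction-function slope is 0.5, so a 2-unit rise in x_O moves x_H by 0.5 × 2 = 1. Helix's best response rises — the actions are strategic complements.

1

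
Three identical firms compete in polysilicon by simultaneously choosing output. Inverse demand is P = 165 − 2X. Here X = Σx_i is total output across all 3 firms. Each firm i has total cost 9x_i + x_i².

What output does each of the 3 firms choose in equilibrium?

A representative firm's profit is π_i = x_i(165 − 2X) − 9x_i − x_i², with X = x_i + Σ_{j≠i} x_j.
First-order condition: 156 − 6x_i − 2Σ_{j≠i} x_j = 0.
In a symmetric equilibrium every firm chooses the same x, so Σ_{j≠i} x_j = 2x. The condition becomes 156 − 10x = 0, giving x = 156/10 = 15.6.

15.6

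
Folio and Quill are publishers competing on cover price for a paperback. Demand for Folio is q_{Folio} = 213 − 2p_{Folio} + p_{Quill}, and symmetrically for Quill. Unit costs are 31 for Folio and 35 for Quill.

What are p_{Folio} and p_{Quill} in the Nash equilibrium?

92.2, 93.8

Folio's profit: π = (p_{Folio} − 31)(213 − 2p_{Folio} + p_{Quill}).
∂π/∂p_{Folio} = 275 − 4p_{Folio} + p_{Quill} = 0 ⇒ p_{Folio} = 68.75 + 0.25p_{Quill}.
Similarly p_{Quill} = 70.75 + 0.25p_{Folio}.
Plugging p_{Quill} into Folio's best response: p_{Folio} = 68.75 + 0.25(70.75 + 0.25p_{Folio}) ⇒ 0.9375p_{Folio} = 86.4375, so p_{Folio} = 92.2.
Then p_{Quill} = 70.75 + 0.25·92.2 = 93.8.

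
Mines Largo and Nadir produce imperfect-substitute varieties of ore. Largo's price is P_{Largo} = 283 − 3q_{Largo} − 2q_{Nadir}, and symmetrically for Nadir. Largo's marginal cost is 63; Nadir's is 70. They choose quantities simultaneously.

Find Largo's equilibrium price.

146.8125

Mine Largo's profit: π = q_{Largo}(283 − 3q_{Largo} − 2q_{Nadir}) − 63q_{Largo}.
∂π/∂q_{Largo} = 220 − 6q_{Largo} − 2q_{Nadir} = 0 ⇒ q_{Largo} = 110/3 − (1/3)q_{Nadir}.
Similarly q_{Nadir} = 35.5 − (1/3)q_{Largo}.
Solving the two reaction functions simultaneously: (1 − (−1/3)(−1/3))q_{Largo} = 110/3 − (1/3)·35.5, so (8/9)q_{Largo} = 149/6 and q_{Largo} = 27.9375.
Then q_{Nadir} = 35.5 − (1/3)·27.9375 = 26.1875.
P_{Largo} = 283 − 3·27.9375 − 2·26.1875 = 146.8125.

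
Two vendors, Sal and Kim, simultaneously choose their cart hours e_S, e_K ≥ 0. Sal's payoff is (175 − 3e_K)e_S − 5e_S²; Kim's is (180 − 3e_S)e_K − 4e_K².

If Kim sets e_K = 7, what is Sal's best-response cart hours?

15.4

Expanding Sal's payoff: 175e_S − 3e_Ke_S − 5e_S².
∂π/∂e_S = 175 − 3e_K − 10e_S = 0, so e_S = 17.5 − 0.3e_K.
At e_K = 7: e_S = 17.5 − 0.3·7 = 15.4.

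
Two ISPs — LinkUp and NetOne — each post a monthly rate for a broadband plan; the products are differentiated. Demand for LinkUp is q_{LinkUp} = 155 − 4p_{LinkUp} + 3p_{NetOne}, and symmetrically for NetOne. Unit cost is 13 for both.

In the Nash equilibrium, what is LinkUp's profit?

3226.24

LinkUp's profit: π = (p_{LinkUp} − 13)(155 − 4p_{LinkUp} + 3p_{NetOne}).
∂π/∂p_{LinkUp} = 207 − 8p_{LinkUp} + 3p_{NetOne} = 0 ⇒ p_{LinkUp} = 25.875 + 0.375p_{NetOne}.
By symmetry p_{NetOne} = p_{LinkUp}; substituting into the reaction function, 0.625p_{LinkUp} = 25.875 and p_{LinkUp} = 41.4.
q_{LinkUp} = 155 − 4·41.4 + 3·41.4 = 113.6.
Profit = (41.4 − 13)·113.6 = 3226.24.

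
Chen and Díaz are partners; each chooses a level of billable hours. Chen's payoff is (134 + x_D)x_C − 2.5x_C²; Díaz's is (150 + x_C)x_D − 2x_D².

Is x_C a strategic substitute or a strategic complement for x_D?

Expanding Chen's payoff: 134x_C + x_Dx_C − 2.5x_C².
∂π/∂x_C = 134 + x_D − 5x_C = 0, so x_C = 26.8 + 0.2x_D.
The best-response slope dx_C/dx_D = 0.2 > 0: the reaction function is upward-sloping, so the choices are strategic complements.

strategic complements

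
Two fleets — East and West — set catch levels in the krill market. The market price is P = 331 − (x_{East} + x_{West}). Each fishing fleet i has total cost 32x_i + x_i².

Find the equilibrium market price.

211.4

Fishing fleet East's profit: π = x_{East}(331 − (x_{East} + x_{West})) − 32x_{East} − x_{East}².
∂π/∂x_{East} = 299 − 4x_{East} − x_{West} = 0, so x_{East} = 74.75 − 0.25x_{West}.
The game is symmetric, so in equilibrium x_{West} = x_{East}: the reaction function gives 1.25x_{East} = 74.75, hence x_{East} = 59.8.
Equilibrium price: P = 331 − 119.6 = 211.4.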